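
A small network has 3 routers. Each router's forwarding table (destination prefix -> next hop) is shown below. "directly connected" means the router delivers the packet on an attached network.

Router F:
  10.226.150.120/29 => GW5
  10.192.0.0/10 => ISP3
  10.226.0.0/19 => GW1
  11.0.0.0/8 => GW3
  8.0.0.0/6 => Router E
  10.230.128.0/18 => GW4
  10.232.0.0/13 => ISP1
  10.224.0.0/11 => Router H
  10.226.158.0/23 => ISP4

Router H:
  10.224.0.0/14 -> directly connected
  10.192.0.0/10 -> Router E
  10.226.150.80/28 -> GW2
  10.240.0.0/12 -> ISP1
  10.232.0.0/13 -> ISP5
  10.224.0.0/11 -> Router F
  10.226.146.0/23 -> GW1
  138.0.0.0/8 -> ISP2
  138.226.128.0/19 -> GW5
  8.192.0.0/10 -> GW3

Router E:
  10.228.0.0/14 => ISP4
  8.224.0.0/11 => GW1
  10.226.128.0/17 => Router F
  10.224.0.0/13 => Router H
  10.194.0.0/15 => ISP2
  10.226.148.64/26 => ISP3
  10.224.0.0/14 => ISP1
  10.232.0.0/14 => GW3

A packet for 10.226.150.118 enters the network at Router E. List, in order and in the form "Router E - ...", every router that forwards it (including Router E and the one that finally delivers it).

Router E - Router F - Router H

At Router E: longest match for 10.226.150.118 is 10.226.128.0/17 -> Router F
At Router F: longest match for 10.226.150.118 is 10.224.0.0/11 -> Router H
At Router H: longest match for 10.226.150.118 is 10.224.0.0/14 -> directly connected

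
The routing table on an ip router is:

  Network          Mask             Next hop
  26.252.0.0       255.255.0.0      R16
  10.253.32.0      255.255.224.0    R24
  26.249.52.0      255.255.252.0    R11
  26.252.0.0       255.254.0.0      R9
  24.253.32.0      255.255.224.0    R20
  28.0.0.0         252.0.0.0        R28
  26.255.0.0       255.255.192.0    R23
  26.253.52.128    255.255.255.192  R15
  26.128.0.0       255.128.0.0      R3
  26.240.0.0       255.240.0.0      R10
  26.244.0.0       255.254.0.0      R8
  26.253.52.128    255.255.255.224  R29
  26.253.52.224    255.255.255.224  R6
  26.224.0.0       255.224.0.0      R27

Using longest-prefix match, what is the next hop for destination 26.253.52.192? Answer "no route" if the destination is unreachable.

Routes whose prefix contains 26.253.52.192:
  26.128.0.0/9 (26.128.0.0 - 26.255.255.255) -> R3
  26.224.0.0/11 (26.224.0.0 - 26.255.255.255) -> R27
  26.240.0.0/12 (26.240.0.0 - 26.255.255.255) -> R10
  26.252.0.0/15 (26.252.0.0 - 26.253.255.255) -> R9
More-specific entries that do NOT match:
  26.253.52.128/27 (26.253.52.128 - 26.253.52.159) does not contain 26.253.52.192
  26.253.52.224/27 (26.253.52.224 - 26.253.52.255) does not contain 26.253.52.192
  26.253.52.128/26 (26.253.52.128 - 26.253.52.191) does not contain 26.253.52.192
  26.249.52.0/22 (26.249.52.0 - 26.249.55.255) does not contain 26.253.52.192
  10.253.32.0/19 (10.253.32.0 - 10.253.63.255) does not contain 26.253.52.192
  24.253.32.0/19 (24.253.32.0 - 24.253.63.255) does not contain 26.253.52.192
  26.255.0.0/18 (26.255.0.0 - 26.255.63.255) does not contain 26.253.52.192
  26.252.0.0/16 (26.252.0.0 - 26.252.255.255) does not contain 26.253.52.192
Longest matching prefix is /15 -> next hop R9.

R9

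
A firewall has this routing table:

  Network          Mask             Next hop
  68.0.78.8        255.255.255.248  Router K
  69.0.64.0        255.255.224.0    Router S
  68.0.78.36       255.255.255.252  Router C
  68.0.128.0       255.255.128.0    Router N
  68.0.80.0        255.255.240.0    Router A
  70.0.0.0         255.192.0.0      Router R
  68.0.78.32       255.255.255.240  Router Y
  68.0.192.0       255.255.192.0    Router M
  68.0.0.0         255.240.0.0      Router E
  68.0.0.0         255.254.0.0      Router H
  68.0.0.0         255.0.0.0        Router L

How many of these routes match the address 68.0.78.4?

Prefixes containing 68.0.78.4:
  68.0.0.0/8 (68.0.0.0 - 68.255.255.255)
  68.0.0.0/12 (68.0.0.0 - 68.15.255.255)
  68.0.0.0/15 (68.0.0.0 - 68.1.255.255)
Total matching entries: 3.

3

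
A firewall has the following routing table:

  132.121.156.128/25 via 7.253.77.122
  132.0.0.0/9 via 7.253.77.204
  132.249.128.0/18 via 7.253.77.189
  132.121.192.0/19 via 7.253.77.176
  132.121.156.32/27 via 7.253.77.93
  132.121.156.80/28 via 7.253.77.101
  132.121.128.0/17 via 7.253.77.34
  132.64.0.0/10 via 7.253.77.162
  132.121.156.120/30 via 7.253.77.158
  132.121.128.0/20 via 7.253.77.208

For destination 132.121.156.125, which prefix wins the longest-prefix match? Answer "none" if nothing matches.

Entries matching 132.121.156.125:
  132.0.0.0/9 (132.0.0.0 - 132.127.255.255)
  132.64.0.0/10 (132.64.0.0 - 132.127.255.255)
  132.121.128.0/17 (132.121.128.0 - 132.121.255.255)
Most specific is 132.121.128.0/17.

132.121.128.0/17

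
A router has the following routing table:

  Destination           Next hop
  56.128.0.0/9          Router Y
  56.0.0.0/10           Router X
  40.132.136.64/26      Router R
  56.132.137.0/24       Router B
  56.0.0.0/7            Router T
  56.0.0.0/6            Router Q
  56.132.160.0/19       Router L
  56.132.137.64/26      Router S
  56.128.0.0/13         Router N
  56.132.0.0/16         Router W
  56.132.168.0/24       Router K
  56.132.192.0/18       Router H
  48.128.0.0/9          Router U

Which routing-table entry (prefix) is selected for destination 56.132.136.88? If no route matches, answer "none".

56.132.0.0/16

Entries matching 56.132.136.88:
  56.0.0.0/6 (56.0.0.0 - 59.255.255.255)
  56.0.0.0/7 (56.0.0.0 - 57.255.255.255)
  56.128.0.0/9 (56.128.0.0 - 56.255.255.255)
  56.128.0.0/13 (56.128.0.0 - 56.135.255.255)
  56.132.0.0/16 (56.132.0.0 - 56.132.255.255)
Most specific is 56.132.0.0/16.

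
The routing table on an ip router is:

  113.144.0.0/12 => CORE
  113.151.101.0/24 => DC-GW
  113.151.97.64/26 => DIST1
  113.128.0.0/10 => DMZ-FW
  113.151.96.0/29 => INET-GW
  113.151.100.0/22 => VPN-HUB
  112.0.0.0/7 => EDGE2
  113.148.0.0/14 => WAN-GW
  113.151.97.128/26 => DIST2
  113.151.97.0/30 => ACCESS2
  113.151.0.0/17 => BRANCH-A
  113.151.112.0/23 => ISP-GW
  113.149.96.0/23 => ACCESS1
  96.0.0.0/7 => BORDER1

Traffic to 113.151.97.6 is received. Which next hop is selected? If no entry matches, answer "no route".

BRANCH-A

Routes whose prefix contains 113.151.97.6:
  112.0.0.0/7 (112.0.0.0 - 113.255.255.255) -> EDGE2
  113.128.0.0/10 (113.128.0.0 - 113.191.255.255) -> DMZ-FW
  113.144.0.0/12 (113.144.0.0 - 113.159.255.255) -> CORE
  113.148.0.0/14 (113.148.0.0 - 113.151.255.255) -> WAN-GW
  113.151.0.0/17 (113.151.0.0 - 113.151.127.255) -> BRANCH-A
More-specific entries that do NOT match:
  113.151.97.0/30 (113.151.97.0 - 113.151.97.3) does not contain 113.151.97.6
  113.151.96.0/29 (113.151.96.0 - 113.151.96.7) does not contain 113.151.97.6
  113.151.97.64/26 (113.151.97.64 - 113.151.97.127) does not contain 113.151.97.6
  113.151.97.128/26 (113.151.97.128 - 113.151.97.191) does not contain 113.151.97.6
  113.151.101.0/24 (113.151.101.0 - 113.151.101.255) does not contain 113.151.97.6
  113.151.112.0/23 (113.151.112.0 - 113.151.113.255) does not contain 113.151.97.6
  113.149.96.0/23 (113.149.96.0 - 113.149.97.255) does not contain 113.151.97.6
  113.151.100.0/22 (113.151.100.0 - 113.151.103.255) does not contain 113.151.97.6
Longest matching prefix is /17 -> next hop BRANCH-A.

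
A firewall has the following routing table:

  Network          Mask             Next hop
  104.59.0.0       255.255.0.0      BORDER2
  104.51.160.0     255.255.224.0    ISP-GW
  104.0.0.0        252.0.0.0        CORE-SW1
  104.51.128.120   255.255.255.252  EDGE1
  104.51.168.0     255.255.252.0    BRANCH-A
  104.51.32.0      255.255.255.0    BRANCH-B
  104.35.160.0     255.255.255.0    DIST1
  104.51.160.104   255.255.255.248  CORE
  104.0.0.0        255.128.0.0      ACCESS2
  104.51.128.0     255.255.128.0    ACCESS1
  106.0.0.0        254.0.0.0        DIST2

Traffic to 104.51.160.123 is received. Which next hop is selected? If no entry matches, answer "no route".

ISP-GW

Routes whose prefix contains 104.51.160.123:
  104.0.0.0/6 (104.0.0.0 - 107.255.255.255) -> CORE-SW1
  104.0.0.0/9 (104.0.0.0 - 104.127.255.255) -> ACCESS2
  104.51.128.0/17 (104.51.128.0 - 104.51.255.255) -> ACCESS1
  104.51.160.0/19 (104.51.160.0 - 104.51.191.255) -> ISP-GW
More-specific entries that do NOT match:
  104.51.128.120/30 (104.51.128.120 - 104.51.128.123) does not contain 104.51.160.123
  104.51.160.104/29 (104.51.160.104 - 104.51.160.111) does not contain 104.51.160.123
  104.51.32.0/24 (104.51.32.0 - 104.51.32.255) does not contain 104.51.160.123
  104.35.160.0/24 (104.35.160.0 - 104.35.160.255) does not contain 104.51.160.123
  104.51.168.0/22 (104.51.168.0 - 104.51.171.255) does not contain 104.51.160.123
Longest matching prefix is /19 -> next hop ISP-GW.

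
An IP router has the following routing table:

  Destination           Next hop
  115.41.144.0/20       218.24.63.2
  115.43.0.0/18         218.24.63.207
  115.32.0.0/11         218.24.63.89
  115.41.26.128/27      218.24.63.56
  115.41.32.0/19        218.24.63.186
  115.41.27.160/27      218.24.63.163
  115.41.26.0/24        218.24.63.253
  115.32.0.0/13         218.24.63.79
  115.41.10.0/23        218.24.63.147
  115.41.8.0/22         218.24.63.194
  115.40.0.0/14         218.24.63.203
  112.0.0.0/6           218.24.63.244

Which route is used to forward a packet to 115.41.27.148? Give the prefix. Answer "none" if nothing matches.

Entries matching 115.41.27.148:
  112.0.0.0/6 (112.0.0.0 - 115.255.255.255)
  115.32.0.0/11 (115.32.0.0 - 115.63.255.255)
  115.40.0.0/14 (115.40.0.0 - 115.43.255.255)
Most specific is 115.40.0.0/14.

115.40.0.0/14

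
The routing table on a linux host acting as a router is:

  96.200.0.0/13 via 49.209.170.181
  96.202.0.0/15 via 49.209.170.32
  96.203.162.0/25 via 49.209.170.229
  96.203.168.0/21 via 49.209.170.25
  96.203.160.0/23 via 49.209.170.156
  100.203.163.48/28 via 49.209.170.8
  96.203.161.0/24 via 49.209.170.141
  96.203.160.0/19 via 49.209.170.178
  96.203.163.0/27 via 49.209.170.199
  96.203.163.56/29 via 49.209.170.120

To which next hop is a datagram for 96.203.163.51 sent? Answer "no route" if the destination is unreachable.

49.209.170.178

Routes whose prefix contains 96.203.163.51:
  96.200.0.0/13 (96.200.0.0 - 96.207.255.255) -> 49.209.170.181
  96.202.0.0/15 (96.202.0.0 - 96.203.255.255) -> 49.209.170.32
  96.203.160.0/19 (96.203.160.0 - 96.203.191.255) -> 49.209.170.178
More-specific entries that do NOT match:
  96.203.163.56/29 (96.203.163.56 - 96.203.163.63) does not contain 96.203.163.51
  100.203.163.48/28 (100.203.163.48 - 100.203.163.63) does not contain 96.203.163.51
  96.203.163.0/27 (96.203.163.0 - 96.203.163.31) does not contain 96.203.163.51
  96.203.162.0/25 (96.203.162.0 - 96.203.162.127) does not contain 96.203.163.51
  96.203.161.0/24 (96.203.161.0 - 96.203.161.255) does not contain 96.203.163.51
  96.203.160.0/23 (96.203.160.0 - 96.203.161.255) does not contain 96.203.163.51
  96.203.168.0/21 (96.203.168.0 - 96.203.175.255) does not contain 96.203.163.51
Longest matching prefix is /19 -> next hop 49.209.170.178.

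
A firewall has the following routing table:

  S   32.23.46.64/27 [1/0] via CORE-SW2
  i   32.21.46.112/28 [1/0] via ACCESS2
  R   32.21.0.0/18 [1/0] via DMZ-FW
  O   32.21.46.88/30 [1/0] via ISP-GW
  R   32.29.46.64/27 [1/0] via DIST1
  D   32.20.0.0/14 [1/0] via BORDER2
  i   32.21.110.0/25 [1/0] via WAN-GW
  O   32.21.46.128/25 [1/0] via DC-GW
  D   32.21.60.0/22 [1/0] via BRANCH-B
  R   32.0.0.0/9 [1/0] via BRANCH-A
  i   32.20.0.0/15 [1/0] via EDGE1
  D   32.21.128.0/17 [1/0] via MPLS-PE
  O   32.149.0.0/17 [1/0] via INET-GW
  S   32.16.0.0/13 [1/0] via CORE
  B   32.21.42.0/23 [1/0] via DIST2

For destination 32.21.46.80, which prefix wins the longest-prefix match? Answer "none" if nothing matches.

32.21.0.0/18

Entries matching 32.21.46.80:
  32.0.0.0/9 (32.0.0.0 - 32.127.255.255)
  32.16.0.0/13 (32.16.0.0 - 32.23.255.255)
  32.20.0.0/14 (32.20.0.0 - 32.23.255.255)
  32.20.0.0/15 (32.20.0.0 - 32.21.255.255)
  32.21.0.0/18 (32.21.0.0 - 32.21.63.255)
Most specific is 32.21.0.0/18.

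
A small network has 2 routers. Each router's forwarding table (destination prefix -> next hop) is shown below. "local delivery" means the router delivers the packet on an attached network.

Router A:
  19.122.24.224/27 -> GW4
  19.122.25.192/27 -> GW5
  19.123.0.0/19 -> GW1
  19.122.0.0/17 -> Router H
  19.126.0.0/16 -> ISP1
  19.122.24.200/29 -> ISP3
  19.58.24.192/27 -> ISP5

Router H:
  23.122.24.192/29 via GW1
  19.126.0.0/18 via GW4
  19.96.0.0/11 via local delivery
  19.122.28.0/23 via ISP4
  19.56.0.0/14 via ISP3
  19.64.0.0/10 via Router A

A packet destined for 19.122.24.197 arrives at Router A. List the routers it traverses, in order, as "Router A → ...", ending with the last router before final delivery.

Router A → Router H

At Router A: longest match for 19.122.24.197 is 19.122.0.0/17 -> Router H
At Router H: longest match for 19.122.24.197 is 19.96.0.0/11 -> local delivery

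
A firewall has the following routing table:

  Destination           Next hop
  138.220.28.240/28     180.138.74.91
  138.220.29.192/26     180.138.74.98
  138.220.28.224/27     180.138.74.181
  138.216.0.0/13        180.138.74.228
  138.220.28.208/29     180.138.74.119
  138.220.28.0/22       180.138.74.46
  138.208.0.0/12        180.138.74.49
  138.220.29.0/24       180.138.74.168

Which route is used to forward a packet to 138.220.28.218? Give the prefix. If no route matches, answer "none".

138.220.28.0/22

Entries matching 138.220.28.218:
  138.208.0.0/12 (138.208.0.0 - 138.223.255.255)
  138.216.0.0/13 (138.216.0.0 - 138.223.255.255)
  138.220.28.0/22 (138.220.28.0 - 138.220.31.255)
Most specific is 138.220.28.0/22.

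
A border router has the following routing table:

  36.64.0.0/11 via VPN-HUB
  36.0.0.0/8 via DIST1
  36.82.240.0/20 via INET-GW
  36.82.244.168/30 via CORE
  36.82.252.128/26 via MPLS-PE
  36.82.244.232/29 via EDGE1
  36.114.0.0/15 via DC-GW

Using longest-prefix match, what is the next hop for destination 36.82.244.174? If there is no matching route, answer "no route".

INET-GW

Routes whose prefix contains 36.82.244.174:
  36.0.0.0/8 (36.0.0.0 - 36.255.255.255) -> DIST1
  36.64.0.0/11 (36.64.0.0 - 36.95.255.255) -> VPN-HUB
  36.82.240.0/20 (36.82.240.0 - 36.82.255.255) -> INET-GW
More-specific entries that do NOT match:
  36.82.244.168/30 (36.82.244.168 - 36.82.244.171) does not contain 36.82.244.174
  36.82.244.232/29 (36.82.244.232 - 36.82.244.239) does not contain 36.82.244.174
  36.82.252.128/26 (36.82.252.128 - 36.82.252.191) does not contain 36.82.244.174
Longest matching prefix is /20 -> next hop INET-GW.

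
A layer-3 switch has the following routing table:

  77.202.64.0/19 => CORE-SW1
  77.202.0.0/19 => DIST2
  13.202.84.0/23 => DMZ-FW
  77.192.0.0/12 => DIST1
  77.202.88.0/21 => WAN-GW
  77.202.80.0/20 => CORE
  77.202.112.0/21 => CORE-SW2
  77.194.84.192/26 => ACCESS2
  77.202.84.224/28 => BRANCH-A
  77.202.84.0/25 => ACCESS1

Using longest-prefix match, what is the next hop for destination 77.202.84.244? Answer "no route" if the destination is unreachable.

Routes whose prefix contains 77.202.84.244:
  77.192.0.0/12 (77.192.0.0 - 77.207.255.255) -> DIST1
  77.202.64.0/19 (77.202.64.0 - 77.202.95.255) -> CORE-SW1
  77.202.80.0/20 (77.202.80.0 - 77.202.95.255) -> CORE
More-specific entries that do NOT match:
  77.202.84.224/28 (77.202.84.224 - 77.202.84.239) does not contain 77.202.84.244
  77.194.84.192/26 (77.194.84.192 - 77.194.84.255) does not contain 77.202.84.244
  77.202.84.0/25 (77.202.84.0 - 77.202.84.127) does not contain 77.202.84.244
  13.202.84.0/23 (13.202.84.0 - 13.202.85.255) does not contain 77.202.84.244
  77.202.88.0/21 (77.202.88.0 - 77.202.95.255) does not contain 77.202.84.244
  77.202.112.0/21 (77.202.112.0 - 77.202.119.255) does not contain 77.202.84.244
Longest matching prefix is /20 -> next hop CORE.

CORE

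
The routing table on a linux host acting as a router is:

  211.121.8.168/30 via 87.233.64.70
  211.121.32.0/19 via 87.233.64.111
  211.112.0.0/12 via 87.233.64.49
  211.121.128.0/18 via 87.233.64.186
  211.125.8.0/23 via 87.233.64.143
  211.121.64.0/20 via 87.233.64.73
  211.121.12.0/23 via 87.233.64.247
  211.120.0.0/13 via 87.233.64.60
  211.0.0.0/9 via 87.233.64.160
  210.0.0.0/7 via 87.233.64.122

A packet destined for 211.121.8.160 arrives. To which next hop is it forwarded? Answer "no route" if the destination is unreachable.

Routes whose prefix contains 211.121.8.160:
  210.0.0.0/7 (210.0.0.0 - 211.255.255.255) -> 87.233.64.122
  211.0.0.0/9 (211.0.0.0 - 211.127.255.255) -> 87.233.64.160
  211.112.0.0/12 (211.112.0.0 - 211.127.255.255) -> 87.233.64.49
  211.120.0.0/13 (211.120.0.0 - 211.127.255.255) -> 87.233.64.60
More-specific entries that do NOT match:
  211.121.8.168/30 (211.121.8.168 - 211.121.8.171) does not contain 211.121.8.160
  211.125.8.0/23 (211.125.8.0 - 211.125.9.255) does not contain 211.121.8.160
  211.121.12.0/23 (211.121.12.0 - 211.121.13.255) does not contain 211.121.8.160
  211.121.64.0/20 (211.121.64.0 - 211.121.79.255) does not contain 211.121.8.160
  211.121.32.0/19 (211.121.32.0 - 211.121.63.255) does not contain 211.121.8.160
  211.121.128.0/18 (211.121.128.0 - 211.121.191.255) does not contain 211.121.8.160
Longest matching prefix is /13 -> next hop 87.233.64.60.

87.233.64.60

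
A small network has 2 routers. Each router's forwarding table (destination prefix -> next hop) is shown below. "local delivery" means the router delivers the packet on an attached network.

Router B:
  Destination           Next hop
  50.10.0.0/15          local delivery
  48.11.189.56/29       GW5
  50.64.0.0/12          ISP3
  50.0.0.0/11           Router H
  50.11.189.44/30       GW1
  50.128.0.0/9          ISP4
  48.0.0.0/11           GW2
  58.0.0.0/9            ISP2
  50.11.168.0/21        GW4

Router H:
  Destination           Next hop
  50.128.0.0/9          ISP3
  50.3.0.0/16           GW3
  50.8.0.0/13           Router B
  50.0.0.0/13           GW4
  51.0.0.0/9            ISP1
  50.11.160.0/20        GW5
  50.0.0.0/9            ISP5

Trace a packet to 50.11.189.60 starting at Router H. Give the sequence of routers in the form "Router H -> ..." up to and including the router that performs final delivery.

Router H -> Router B

At Router H: longest match for 50.11.189.60 is 50.8.0.0/13 -> Router B
At Router B: longest match for 50.11.189.60 is 50.10.0.0/15 -> local delivery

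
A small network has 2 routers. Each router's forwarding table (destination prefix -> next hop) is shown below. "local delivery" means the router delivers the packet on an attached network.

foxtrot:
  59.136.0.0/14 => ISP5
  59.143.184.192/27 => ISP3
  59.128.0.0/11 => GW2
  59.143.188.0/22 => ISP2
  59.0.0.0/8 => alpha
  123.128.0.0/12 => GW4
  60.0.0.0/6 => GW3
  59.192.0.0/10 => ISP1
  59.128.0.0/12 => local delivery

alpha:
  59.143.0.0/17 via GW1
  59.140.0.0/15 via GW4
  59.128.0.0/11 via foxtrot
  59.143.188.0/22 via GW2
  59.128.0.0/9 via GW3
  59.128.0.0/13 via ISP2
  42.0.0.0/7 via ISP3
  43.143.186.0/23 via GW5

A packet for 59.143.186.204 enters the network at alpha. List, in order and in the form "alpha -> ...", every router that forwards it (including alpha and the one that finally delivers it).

At alpha: longest match for 59.143.186.204 is 59.128.0.0/11 -> foxtrot
At foxtrot: longest match for 59.143.186.204 is 59.128.0.0/12 -> local delivery

alpha -> foxtrot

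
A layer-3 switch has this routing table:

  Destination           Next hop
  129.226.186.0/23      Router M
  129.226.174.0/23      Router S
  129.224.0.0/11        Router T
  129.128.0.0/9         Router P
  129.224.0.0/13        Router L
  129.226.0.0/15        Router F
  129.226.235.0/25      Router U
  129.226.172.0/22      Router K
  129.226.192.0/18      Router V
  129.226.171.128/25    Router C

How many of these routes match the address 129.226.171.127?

Prefixes containing 129.226.171.127:
  129.128.0.0/9 (129.128.0.0 - 129.255.255.255)
  129.224.0.0/11 (129.224.0.0 - 129.255.255.255)
  129.224.0.0/13 (129.224.0.0 - 129.231.255.255)
  129.226.0.0/15 (129.226.0.0 - 129.227.255.255)
Total matching entries: 4.

4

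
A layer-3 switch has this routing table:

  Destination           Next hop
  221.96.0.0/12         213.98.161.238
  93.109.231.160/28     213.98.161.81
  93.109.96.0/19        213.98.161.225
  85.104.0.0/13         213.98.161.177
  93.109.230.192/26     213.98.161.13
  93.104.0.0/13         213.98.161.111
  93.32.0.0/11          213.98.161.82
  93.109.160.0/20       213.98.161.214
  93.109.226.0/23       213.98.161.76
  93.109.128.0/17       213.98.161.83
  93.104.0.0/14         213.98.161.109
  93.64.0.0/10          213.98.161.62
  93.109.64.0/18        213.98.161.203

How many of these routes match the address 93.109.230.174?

Prefixes containing 93.109.230.174:
  93.64.0.0/10 (93.64.0.0 - 93.127.255.255)
  93.104.0.0/13 (93.104.0.0 - 93.111.255.255)
  93.109.128.0/17 (93.109.128.0 - 93.109.255.255)
Total matching entries: 3.

3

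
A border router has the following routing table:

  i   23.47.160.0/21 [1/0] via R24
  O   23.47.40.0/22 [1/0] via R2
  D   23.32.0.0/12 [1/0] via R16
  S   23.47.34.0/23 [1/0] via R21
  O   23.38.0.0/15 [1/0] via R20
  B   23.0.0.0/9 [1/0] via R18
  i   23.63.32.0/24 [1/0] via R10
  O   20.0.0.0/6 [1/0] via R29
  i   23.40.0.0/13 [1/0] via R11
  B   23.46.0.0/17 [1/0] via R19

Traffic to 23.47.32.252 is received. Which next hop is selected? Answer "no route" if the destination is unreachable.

Routes whose prefix contains 23.47.32.252:
  20.0.0.0/6 (20.0.0.0 - 23.255.255.255) -> R29
  23.0.0.0/9 (23.0.0.0 - 23.127.255.255) -> R18
  23.32.0.0/12 (23.32.0.0 - 23.47.255.255) -> R16
  23.40.0.0/13 (23.40.0.0 - 23.47.255.255) -> R11
More-specific entries that do NOT match:
  23.63.32.0/24 (23.63.32.0 - 23.63.32.255) does not contain 23.47.32.252
  23.47.34.0/23 (23.47.34.0 - 23.47.35.255) does not contain 23.47.32.252
  23.47.40.0/22 (23.47.40.0 - 23.47.43.255) does not contain 23.47.32.252
  23.47.160.0/21 (23.47.160.0 - 23.47.167.255) does not contain 23.47.32.252
  23.46.0.0/17 (23.46.0.0 - 23.46.127.255) does not contain 23.47.32.252
  23.38.0.0/15 (23.38.0.0 - 23.39.255.255) does not contain 23.47.32.252
Longest matching prefix is /13 -> next hop R11.

R11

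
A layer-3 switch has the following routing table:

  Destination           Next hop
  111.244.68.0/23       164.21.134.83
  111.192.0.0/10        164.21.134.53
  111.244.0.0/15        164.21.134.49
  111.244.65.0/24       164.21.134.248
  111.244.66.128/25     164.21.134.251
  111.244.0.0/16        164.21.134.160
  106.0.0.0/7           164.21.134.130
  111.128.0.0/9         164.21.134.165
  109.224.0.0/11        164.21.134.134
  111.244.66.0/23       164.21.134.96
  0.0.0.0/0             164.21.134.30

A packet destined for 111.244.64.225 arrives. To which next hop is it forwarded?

Routes whose prefix contains 111.244.64.225:
  0.0.0.0/0 (default, matches everything) -> 164.21.134.30
  111.128.0.0/9 (111.128.0.0 - 111.255.255.255) -> 164.21.134.165
  111.192.0.0/10 (111.192.0.0 - 111.255.255.255) -> 164.21.134.53
  111.244.0.0/15 (111.244.0.0 - 111.245.255.255) -> 164.21.134.49
  111.244.0.0/16 (111.244.0.0 - 111.244.255.255) -> 164.21.134.160
More-specific entries that do NOT match:
  111.244.66.128/25 (111.244.66.128 - 111.244.66.255) does not contain 111.244.64.225
  111.244.65.0/24 (111.244.65.0 - 111.244.65.255) does not contain 111.244.64.225
  111.244.68.0/23 (111.244.68.0 - 111.244.69.255) does not contain 111.244.64.225
  111.244.66.0/23 (111.244.66.0 - 111.244.67.255) does not contain 111.244.64.225
Longest matching prefix is /16 -> next hop 164.21.134.160.

164.21.134.160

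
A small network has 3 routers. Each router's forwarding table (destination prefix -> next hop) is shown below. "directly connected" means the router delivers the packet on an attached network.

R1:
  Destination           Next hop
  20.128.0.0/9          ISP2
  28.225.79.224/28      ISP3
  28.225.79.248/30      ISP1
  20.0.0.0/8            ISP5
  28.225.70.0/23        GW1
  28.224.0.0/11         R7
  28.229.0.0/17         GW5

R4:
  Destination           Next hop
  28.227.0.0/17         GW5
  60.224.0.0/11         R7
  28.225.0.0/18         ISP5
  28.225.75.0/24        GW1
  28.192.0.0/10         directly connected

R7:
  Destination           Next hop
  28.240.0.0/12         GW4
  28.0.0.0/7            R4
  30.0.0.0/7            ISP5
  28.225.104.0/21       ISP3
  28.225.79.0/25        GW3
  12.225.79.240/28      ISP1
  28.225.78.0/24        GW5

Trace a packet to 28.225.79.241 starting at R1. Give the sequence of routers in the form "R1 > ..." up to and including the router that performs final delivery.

At R1: longest match for 28.225.79.241 is 28.224.0.0/11 -> R7
At R7: longest match for 28.225.79.241 is 28.0.0.0/7 -> R4
At R4: longest match for 28.225.79.241 is 28.192.0.0/10 -> directly connected

R1 > R7 > R4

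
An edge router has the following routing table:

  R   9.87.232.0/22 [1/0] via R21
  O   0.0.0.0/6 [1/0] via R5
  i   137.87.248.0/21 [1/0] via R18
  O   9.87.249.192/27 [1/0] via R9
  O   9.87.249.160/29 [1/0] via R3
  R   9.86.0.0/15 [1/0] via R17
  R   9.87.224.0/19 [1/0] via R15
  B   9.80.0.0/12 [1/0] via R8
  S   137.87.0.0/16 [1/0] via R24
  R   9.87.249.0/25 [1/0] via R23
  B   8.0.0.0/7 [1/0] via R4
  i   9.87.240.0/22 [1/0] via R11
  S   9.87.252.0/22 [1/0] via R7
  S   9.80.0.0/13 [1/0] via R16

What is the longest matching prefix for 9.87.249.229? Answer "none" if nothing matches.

9.87.224.0/19

Entries matching 9.87.249.229:
  8.0.0.0/7 (8.0.0.0 - 9.255.255.255)
  9.80.0.0/12 (9.80.0.0 - 9.95.255.255)
  9.80.0.0/13 (9.80.0.0 - 9.87.255.255)
  9.86.0.0/15 (9.86.0.0 - 9.87.255.255)
  9.87.224.0/19 (9.87.224.0 - 9.87.255.255)
Most specific is 9.87.224.0/19.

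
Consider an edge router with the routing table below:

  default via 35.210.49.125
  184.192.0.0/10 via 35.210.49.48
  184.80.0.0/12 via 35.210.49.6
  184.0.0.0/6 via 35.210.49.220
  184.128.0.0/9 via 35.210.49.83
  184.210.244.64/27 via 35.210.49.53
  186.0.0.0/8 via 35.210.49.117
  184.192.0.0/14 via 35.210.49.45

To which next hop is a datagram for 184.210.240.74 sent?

Routes whose prefix contains 184.210.240.74:
  0.0.0.0/0 (default, matches everything) -> 35.210.49.125
  184.0.0.0/6 (184.0.0.0 - 187.255.255.255) -> 35.210.49.220
  184.128.0.0/9 (184.128.0.0 - 184.255.255.255) -> 35.210.49.83
  184.192.0.0/10 (184.192.0.0 - 184.255.255.255) -> 35.210.49.48
More-specific entries that do NOT match:
  184.210.244.64/27 (184.210.244.64 - 184.210.244.95) does not contain 184.210.240.74
  184.192.0.0/14 (184.192.0.0 - 184.195.255.255) does not contain 184.210.240.74
  184.80.0.0/12 (184.80.0.0 - 184.95.255.255) does not contain 184.210.240.74
Longest matching prefix is /10 -> next hop 35.210.49.48.

35.210.49.48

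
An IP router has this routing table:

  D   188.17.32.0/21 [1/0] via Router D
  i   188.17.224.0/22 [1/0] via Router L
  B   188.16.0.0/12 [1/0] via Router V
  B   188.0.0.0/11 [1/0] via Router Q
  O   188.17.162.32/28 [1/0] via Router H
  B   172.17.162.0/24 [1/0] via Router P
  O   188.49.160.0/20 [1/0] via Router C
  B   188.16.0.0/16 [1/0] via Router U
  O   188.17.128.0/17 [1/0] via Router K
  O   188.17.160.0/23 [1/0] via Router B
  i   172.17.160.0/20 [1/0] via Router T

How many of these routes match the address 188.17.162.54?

3

Prefixes containing 188.17.162.54:
  188.0.0.0/11 (188.0.0.0 - 188.31.255.255)
  188.16.0.0/12 (188.16.0.0 - 188.31.255.255)
  188.17.128.0/17 (188.17.128.0 - 188.17.255.255)
Total matching entries: 3.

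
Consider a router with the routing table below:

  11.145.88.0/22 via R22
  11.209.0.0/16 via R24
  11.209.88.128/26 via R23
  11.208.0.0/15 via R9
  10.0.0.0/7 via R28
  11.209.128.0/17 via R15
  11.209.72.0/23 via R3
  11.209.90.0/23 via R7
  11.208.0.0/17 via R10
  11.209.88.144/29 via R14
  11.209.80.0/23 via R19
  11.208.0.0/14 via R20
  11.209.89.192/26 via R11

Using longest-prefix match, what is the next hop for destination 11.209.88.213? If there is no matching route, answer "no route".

R24

Routes whose prefix contains 11.209.88.213:
  10.0.0.0/7 (10.0.0.0 - 11.255.255.255) -> R28
  11.208.0.0/14 (11.208.0.0 - 11.211.255.255) -> R20
  11.208.0.0/15 (11.208.0.0 - 11.209.255.255) -> R9
  11.209.0.0/16 (11.209.0.0 - 11.209.255.255) -> R24
More-specific entries that do NOT match:
  11.209.88.144/29 (11.209.88.144 - 11.209.88.151) does not contain 11.209.88.213
  11.209.88.128/26 (11.209.88.128 - 11.209.88.191) does not contain 11.209.88.213
  11.209.89.192/26 (11.209.89.192 - 11.209.89.255) does not contain 11.209.88.213
  11.209.72.0/23 (11.209.72.0 - 11.209.73.255) does not contain 11.209.88.213
  11.209.90.0/23 (11.209.90.0 - 11.209.91.255) does not contain 11.209.88.213
  11.209.80.0/23 (11.209.80.0 - 11.209.81.255) does not contain 11.209.88.213
  11.145.88.0/22 (11.145.88.0 - 11.145.91.255) does not contain 11.209.88.213
  11.209.128.0/17 (11.209.128.0 - 11.209.255.255) does not contain 11.209.88.213
  11.208.0.0/17 (11.208.0.0 - 11.208.127.255) does not contain 11.209.88.213
Longest matching prefix is /16 -> next hop R24.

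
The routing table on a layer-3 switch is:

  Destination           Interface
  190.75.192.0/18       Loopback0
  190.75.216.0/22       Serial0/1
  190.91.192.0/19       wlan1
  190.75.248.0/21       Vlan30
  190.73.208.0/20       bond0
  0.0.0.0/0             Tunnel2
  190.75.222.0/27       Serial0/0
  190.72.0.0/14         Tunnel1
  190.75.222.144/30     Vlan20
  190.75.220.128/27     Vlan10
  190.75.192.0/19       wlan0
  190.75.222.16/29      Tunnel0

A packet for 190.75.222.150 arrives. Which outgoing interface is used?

Routes whose prefix contains 190.75.222.150:
  0.0.0.0/0 (default, matches everything) -> Tunnel2
  190.72.0.0/14 (190.72.0.0 - 190.75.255.255) -> Tunnel1
  190.75.192.0/18 (190.75.192.0 - 190.75.255.255) -> Loopback0
  190.75.192.0/19 (190.75.192.0 - 190.75.223.255) -> wlan0
More-specific entries that do NOT match:
  190.75.222.144/30 (190.75.222.144 - 190.75.222.147) does not contain 190.75.222.150
  190.75.222.16/29 (190.75.222.16 - 190.75.222.23) does not contain 190.75.222.150
  190.75.222.0/27 (190.75.222.0 - 190.75.222.31) does not contain 190.75.222.150
  190.75.220.128/27 (190.75.220.128 - 190.75.220.159) does not contain 190.75.222.150
  190.75.216.0/22 (190.75.216.0 - 190.75.219.255) does not contain 190.75.222.150
  190.75.248.0/21 (190.75.248.0 - 190.75.255.255) does not contain 190.75.222.150
  190.73.208.0/20 (190.73.208.0 - 190.73.223.255) does not contain 190.75.222.150
Longest matching prefix is /19 -> interface wlan0.

wlan0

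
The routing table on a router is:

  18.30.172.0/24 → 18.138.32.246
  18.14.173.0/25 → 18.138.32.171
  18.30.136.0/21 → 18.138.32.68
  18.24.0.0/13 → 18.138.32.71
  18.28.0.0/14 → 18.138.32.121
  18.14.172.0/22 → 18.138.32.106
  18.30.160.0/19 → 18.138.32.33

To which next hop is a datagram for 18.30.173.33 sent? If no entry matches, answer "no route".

18.138.32.33

Routes whose prefix contains 18.30.173.33:
  18.24.0.0/13 (18.24.0.0 - 18.31.255.255) -> 18.138.32.71
  18.28.0.0/14 (18.28.0.0 - 18.31.255.255) -> 18.138.32.121
  18.30.160.0/19 (18.30.160.0 - 18.30.191.255) -> 18.138.32.33
More-specific entries that do NOT match:
  18.14.173.0/25 (18.14.173.0 - 18.14.173.127) does not contain 18.30.173.33
  18.30.172.0/24 (18.30.172.0 - 18.30.172.255) does not contain 18.30.173.33
  18.14.172.0/22 (18.14.172.0 - 18.14.175.255) does not contain 18.30.173.33
  18.30.136.0/21 (18.30.136.0 - 18.30.143.255) does not contain 18.30.173.33
Longest matching prefix is /19 -> next hop 18.138.32.33.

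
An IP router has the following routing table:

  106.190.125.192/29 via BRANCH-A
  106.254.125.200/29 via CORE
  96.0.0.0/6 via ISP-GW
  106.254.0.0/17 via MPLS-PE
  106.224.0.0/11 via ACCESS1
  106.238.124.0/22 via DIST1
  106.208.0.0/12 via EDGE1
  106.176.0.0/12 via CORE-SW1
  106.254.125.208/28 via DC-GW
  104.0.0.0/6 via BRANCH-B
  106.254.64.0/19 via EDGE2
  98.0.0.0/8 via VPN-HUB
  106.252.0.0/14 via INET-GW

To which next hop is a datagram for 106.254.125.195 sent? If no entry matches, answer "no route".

MPLS-PE

Routes whose prefix contains 106.254.125.195:
  104.0.0.0/6 (104.0.0.0 - 107.255.255.255) -> BRANCH-B
  106.224.0.0/11 (106.224.0.0 - 106.255.255.255) -> ACCESS1
  106.252.0.0/14 (106.252.0.0 - 106.255.255.255) -> INET-GW
  106.254.0.0/17 (106.254.0.0 - 106.254.127.255) -> MPLS-PE
More-specific entries that do NOT match:
  106.190.125.192/29 (106.190.125.192 - 106.190.125.199) does not contain 106.254.125.195
  106.254.125.200/29 (106.254.125.200 - 106.254.125.207) does not contain 106.254.125.195
  106.254.125.208/28 (106.254.125.208 - 106.254.125.223) does not contain 106.254.125.195
  106.238.124.0/22 (106.238.124.0 - 106.238.127.255) does not contain 106.254.125.195
  106.254.64.0/19 (106.254.64.0 - 106.254.95.255) does not contain 106.254.125.195
Longest matching prefix is /17 -> next hop MPLS-PE.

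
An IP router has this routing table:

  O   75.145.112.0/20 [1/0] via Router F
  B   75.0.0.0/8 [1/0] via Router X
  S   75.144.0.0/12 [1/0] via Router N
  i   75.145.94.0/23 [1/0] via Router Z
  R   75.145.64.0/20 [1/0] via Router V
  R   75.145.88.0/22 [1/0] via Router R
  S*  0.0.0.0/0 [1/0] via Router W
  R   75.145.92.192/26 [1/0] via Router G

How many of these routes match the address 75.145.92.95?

3

Prefixes containing 75.145.92.95:
  0.0.0.0/0 (default, matches everything)
  75.0.0.0/8 (75.0.0.0 - 75.255.255.255)
  75.144.0.0/12 (75.144.0.0 - 75.159.255.255)
Total matching entries: 3.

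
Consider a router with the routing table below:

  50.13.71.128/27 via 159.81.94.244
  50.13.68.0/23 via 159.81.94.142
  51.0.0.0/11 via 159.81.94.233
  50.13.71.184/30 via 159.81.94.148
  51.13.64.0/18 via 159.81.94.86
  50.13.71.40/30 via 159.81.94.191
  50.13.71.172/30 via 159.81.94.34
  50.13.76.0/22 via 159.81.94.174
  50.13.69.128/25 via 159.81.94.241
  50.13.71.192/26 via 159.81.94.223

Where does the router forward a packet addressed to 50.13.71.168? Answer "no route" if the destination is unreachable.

No entry's prefix contains 50.13.71.168; there is no default route.

no route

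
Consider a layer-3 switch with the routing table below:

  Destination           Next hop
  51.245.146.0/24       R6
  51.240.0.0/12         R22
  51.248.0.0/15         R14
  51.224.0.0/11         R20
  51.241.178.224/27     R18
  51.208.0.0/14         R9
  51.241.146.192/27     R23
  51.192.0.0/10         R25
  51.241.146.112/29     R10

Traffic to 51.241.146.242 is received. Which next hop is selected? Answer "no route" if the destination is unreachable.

R22

Routes whose prefix contains 51.241.146.242:
  51.192.0.0/10 (51.192.0.0 - 51.255.255.255) -> R25
  51.224.0.0/11 (51.224.0.0 - 51.255.255.255) -> R20
  51.240.0.0/12 (51.240.0.0 - 51.255.255.255) -> R22
More-specific entries that do NOT match:
  51.241.146.112/29 (51.241.146.112 - 51.241.146.119) does not contain 51.241.146.242
  51.241.178.224/27 (51.241.178.224 - 51.241.178.255) does not contain 51.241.146.242
  51.241.146.192/27 (51.241.146.192 - 51.241.146.223) does not contain 51.241.146.242
  51.245.146.0/24 (51.245.146.0 - 51.245.146.255) does not contain 51.241.146.242
  51.248.0.0/15 (51.248.0.0 - 51.249.255.255) does not contain 51.241.146.242
  51.208.0.0/14 (51.208.0.0 - 51.211.255.255) does not contain 51.241.146.242
Longest matching prefix is /12 -> next hop R22.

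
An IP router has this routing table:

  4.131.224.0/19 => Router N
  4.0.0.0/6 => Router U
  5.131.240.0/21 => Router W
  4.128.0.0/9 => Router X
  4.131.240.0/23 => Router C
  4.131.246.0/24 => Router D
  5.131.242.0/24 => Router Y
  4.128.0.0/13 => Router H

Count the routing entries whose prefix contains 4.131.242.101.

4

Prefixes containing 4.131.242.101:
  4.0.0.0/6 (4.0.0.0 - 7.255.255.255)
  4.128.0.0/9 (4.128.0.0 - 4.255.255.255)
  4.128.0.0/13 (4.128.0.0 - 4.135.255.255)
  4.131.224.0/19 (4.131.224.0 - 4.131.255.255)
Total matching entries: 4.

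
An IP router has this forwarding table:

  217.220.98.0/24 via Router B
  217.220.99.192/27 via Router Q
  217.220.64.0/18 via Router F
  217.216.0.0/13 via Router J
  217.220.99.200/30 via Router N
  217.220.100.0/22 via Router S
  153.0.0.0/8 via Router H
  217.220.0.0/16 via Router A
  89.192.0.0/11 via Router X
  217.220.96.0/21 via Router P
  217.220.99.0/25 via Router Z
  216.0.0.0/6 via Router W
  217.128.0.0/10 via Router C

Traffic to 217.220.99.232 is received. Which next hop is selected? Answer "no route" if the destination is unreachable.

Router P

Routes whose prefix contains 217.220.99.232:
  216.0.0.0/6 (216.0.0.0 - 219.255.255.255) -> Router W
  217.216.0.0/13 (217.216.0.0 - 217.223.255.255) -> Router J
  217.220.0.0/16 (217.220.0.0 - 217.220.255.255) -> Router A
  217.220.64.0/18 (217.220.64.0 - 217.220.127.255) -> Router F
  217.220.96.0/21 (217.220.96.0 - 217.220.103.255) -> Router P
More-specific entries that do NOT match:
  217.220.99.200/30 (217.220.99.200 - 217.220.99.203) does not contain 217.220.99.232
  217.220.99.192/27 (217.220.99.192 - 217.220.99.223) does not contain 217.220.99.232
  217.220.99.0/25 (217.220.99.0 - 217.220.99.127) does not contain 217.220.99.232
  217.220.98.0/24 (217.220.98.0 - 217.220.98.255) does not contain 217.220.99.232
  217.220.100.0/22 (217.220.100.0 - 217.220.103.255) does not contain 217.220.99.232
Longest matching prefix is /21 -> next hop Router P.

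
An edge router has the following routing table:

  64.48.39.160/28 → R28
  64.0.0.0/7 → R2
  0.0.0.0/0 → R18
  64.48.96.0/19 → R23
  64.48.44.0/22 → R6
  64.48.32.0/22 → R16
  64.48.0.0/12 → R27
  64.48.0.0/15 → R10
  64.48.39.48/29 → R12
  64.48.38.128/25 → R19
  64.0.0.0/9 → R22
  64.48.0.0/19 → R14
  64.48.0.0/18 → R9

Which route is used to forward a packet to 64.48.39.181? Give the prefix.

Entries matching 64.48.39.181:
  0.0.0.0/0 (default, matches everything)
  64.0.0.0/7 (64.0.0.0 - 65.255.255.255)
  64.0.0.0/9 (64.0.0.0 - 64.127.255.255)
  64.48.0.0/12 (64.48.0.0 - 64.63.255.255)
  64.48.0.0/15 (64.48.0.0 - 64.49.255.255)
  64.48.0.0/18 (64.48.0.0 - 64.48.63.255)
Most specific is 64.48.0.0/18.

64.48.0.0/18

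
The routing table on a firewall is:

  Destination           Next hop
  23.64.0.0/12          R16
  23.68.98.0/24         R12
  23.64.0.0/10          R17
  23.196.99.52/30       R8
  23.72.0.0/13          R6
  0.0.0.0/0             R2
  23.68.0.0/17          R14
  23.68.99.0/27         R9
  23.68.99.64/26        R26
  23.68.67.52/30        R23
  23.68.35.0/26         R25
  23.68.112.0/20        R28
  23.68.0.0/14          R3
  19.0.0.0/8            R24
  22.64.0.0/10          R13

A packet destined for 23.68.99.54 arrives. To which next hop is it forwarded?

R14

Routes whose prefix contains 23.68.99.54:
  0.0.0.0/0 (default, matches everything) -> R2
  23.64.0.0/10 (23.64.0.0 - 23.127.255.255) -> R17
  23.64.0.0/12 (23.64.0.0 - 23.79.255.255) -> R16
  23.68.0.0/14 (23.68.0.0 - 23.71.255.255) -> R3
  23.68.0.0/17 (23.68.0.0 - 23.68.127.255) -> R14
More-specific entries that do NOT match:
  23.196.99.52/30 (23.196.99.52 - 23.196.99.55) does not contain 23.68.99.54
  23.68.67.52/30 (23.68.67.52 - 23.68.67.55) does not contain 23.68.99.54
  23.68.99.0/27 (23.68.99.0 - 23.68.99.31) does not contain 23.68.99.54
  23.68.99.64/26 (23.68.99.64 - 23.68.99.127) does not contain 23.68.99.54
  23.68.35.0/26 (23.68.35.0 - 23.68.35.63) does not contain 23.68.99.54
  23.68.98.0/24 (23.68.98.0 - 23.68.98.255) does not contain 23.68.99.54
  23.68.112.0/20 (23.68.112.0 - 23.68.127.255) does not contain 23.68.99.54
Longest matching prefix is /17 -> next hop R14.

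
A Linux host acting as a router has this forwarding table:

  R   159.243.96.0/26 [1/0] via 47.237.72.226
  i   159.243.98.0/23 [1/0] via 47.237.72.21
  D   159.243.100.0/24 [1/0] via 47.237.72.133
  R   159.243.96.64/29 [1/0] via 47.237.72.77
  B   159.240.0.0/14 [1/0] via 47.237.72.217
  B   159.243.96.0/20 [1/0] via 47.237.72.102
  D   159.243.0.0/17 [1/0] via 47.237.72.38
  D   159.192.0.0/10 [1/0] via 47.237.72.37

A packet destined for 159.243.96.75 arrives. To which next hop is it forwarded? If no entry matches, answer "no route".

47.237.72.102

Routes whose prefix contains 159.243.96.75:
  159.192.0.0/10 (159.192.0.0 - 159.255.255.255) -> 47.237.72.37
  159.240.0.0/14 (159.240.0.0 - 159.243.255.255) -> 47.237.72.217
  159.243.0.0/17 (159.243.0.0 - 159.243.127.255) -> 47.237.72.38
  159.243.96.0/20 (159.243.96.0 - 159.243.111.255) -> 47.237.72.102
More-specific entries that do NOT match:
  159.243.96.64/29 (159.243.96.64 - 159.243.96.71) does not contain 159.243.96.75
  159.243.96.0/26 (159.243.96.0 - 159.243.96.63) does not contain 159.243.96.75
  159.243.100.0/24 (159.243.100.0 - 159.243.100.255) does not contain 159.243.96.75
  159.243.98.0/23 (159.243.98.0 - 159.243.99.255) does not contain 159.243.96.75
Longest matching prefix is /20 -> next hop 47.237.72.102.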